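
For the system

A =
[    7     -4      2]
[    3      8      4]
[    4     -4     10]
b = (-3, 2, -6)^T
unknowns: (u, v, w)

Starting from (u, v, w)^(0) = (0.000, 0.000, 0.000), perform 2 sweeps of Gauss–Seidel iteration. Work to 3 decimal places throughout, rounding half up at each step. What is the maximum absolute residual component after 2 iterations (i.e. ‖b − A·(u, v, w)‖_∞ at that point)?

0.474

Iteration 1:
  u = (-3 - (-4)·0.000 - (2)·0.000) / (7) = -0.429
  v = (2 - (3)·-0.429 - (4)·0.000) / (8) = 0.411
  w = (-6 - (4)·-0.429 - (-4)·0.411) / (10) = -0.264
Iteration 2:
  u = (-3 - (-4)·0.411 - (2)·-0.264) / (7) = -0.118
  v = (2 - (3)·-0.118 - (4)·-0.264) / (8) = 0.426
  w = (-6 - (4)·-0.118 - (-4)·0.426) / (10) = -0.382
Residual b − A·x = (0.294, 0.474, -0.004); ∞-norm = 0.474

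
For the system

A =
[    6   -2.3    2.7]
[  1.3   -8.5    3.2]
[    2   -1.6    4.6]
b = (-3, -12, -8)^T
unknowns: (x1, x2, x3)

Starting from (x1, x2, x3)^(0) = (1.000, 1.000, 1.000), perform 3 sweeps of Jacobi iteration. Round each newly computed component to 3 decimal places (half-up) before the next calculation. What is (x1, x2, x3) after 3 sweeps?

Iteration 1:
  x1 = (-3 - (-2.3)·1.000 - (2.7)·1.000) / (6) = -0.567
  x2 = (-12 - (1.3)·1.000 - (3.2)·1.000) / (-8.5) = 1.941
  x3 = (-8 - (2)·1.000 - (-1.6)·1.000) / (4.6) = -1.826
Iteration 2:
  x1 = (-3 - (-2.3)·1.941 - (2.7)·-1.826) / (6) = 1.066
  x2 = (-12 - (1.3)·-0.567 - (3.2)·-1.826) / (-8.5) = 0.638
  x3 = (-8 - (2)·-0.567 - (-1.6)·1.941) / (4.6) = -0.817
Iteration 3:
  x1 = (-3 - (-2.3)·0.638 - (2.7)·-0.817) / (6) = 0.112
  x2 = (-12 - (1.3)·1.066 - (3.2)·-0.817) / (-8.5) = 1.267
  x3 = (-8 - (2)·1.066 - (-1.6)·0.638) / (4.6) = -1.981

(0.112, 1.267, -1.981)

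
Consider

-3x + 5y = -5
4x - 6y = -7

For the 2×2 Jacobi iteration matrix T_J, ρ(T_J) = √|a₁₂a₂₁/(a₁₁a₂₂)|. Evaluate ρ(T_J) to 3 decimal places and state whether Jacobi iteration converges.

a₁₂a₂₁/(a₁₁a₂₂) = (5)·(4) / ((-3)·(-6)) = 1.111111
ρ = √|1.111111| = √1.111111 = 1.054
ρ > 1, so Jacobi diverges

1.054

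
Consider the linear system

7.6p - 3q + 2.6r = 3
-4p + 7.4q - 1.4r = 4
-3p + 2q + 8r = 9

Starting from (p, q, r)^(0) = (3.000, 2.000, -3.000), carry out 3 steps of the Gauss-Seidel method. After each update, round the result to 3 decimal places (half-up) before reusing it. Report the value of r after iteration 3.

1.053

Iteration 1:
  p = (3 - (-3)·2.000 - (2.6)·-3.000) / (7.6) = 2.211
  q = (4 - (-4)·2.211 - (-1.4)·-3.000) / (7.4) = 1.168
  r = (9 - (-3)·2.211 - (2)·1.168) / (8) = 1.662
Iteration 2:
  p = (3 - (-3)·1.168 - (2.6)·1.662) / (7.6) = 0.287
  q = (4 - (-4)·0.287 - (-1.4)·1.662) / (7.4) = 1.010
  r = (9 - (-3)·0.287 - (2)·1.010) / (8) = 0.980
Iteration 3:
  p = (3 - (-3)·1.010 - (2.6)·0.980) / (7.6) = 0.458
  q = (4 - (-4)·0.458 - (-1.4)·0.980) / (7.4) = 0.974
  r = (9 - (-3)·0.458 - (2)·0.974) / (8) = 1.053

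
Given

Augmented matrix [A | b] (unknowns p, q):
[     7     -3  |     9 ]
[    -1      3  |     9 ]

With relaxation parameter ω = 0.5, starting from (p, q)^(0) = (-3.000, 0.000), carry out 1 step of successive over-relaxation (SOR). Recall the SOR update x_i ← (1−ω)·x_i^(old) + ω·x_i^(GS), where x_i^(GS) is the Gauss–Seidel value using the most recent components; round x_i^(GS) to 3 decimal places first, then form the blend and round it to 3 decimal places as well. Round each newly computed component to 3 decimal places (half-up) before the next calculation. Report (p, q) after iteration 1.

Iteration 1:
  p: GS value = (9 - (-3)·0.000) / (7) = 1.286;  p ← (1−ω)·-3.000 + ω·1.286 = -0.857
  q: GS value = (9 - (-1)·-0.857) / (3) = 2.714;  q ← (1−ω)·0.000 + ω·2.714 = 1.357

(-0.857, 1.357)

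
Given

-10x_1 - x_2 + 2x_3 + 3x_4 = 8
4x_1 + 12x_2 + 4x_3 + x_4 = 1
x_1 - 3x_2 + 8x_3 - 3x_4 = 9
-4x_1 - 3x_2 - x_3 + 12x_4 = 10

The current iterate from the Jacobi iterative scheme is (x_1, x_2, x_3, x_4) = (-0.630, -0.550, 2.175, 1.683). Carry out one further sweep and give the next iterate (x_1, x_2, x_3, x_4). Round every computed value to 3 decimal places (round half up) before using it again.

(0.195, -0.572, 1.629, 0.667)

One sweep:
  x_1 = (8 - (-1)·-0.550 - (2)·2.175 - (3)·1.683) / (-10) = 0.195
  x_2 = (1 - (4)·-0.630 - (4)·2.175 - (1)·1.683) / (12) = -0.572
  x_3 = (9 - (1)·-0.630 - (-3)·-0.550 - (-3)·1.683) / (8) = 1.629
  x_4 = (10 - (-4)·-0.630 - (-3)·-0.550 - (-1)·2.175) / (12) = 0.667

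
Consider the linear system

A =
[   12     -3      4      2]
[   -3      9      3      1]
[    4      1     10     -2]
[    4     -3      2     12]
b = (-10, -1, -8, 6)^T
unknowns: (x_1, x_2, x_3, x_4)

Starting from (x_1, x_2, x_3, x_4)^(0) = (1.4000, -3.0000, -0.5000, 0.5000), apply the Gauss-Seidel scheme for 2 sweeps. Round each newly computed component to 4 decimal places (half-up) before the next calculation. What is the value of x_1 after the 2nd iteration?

Iteration 1:
  x_1 = (-10 - (-3)·-3.0000 - (4)·-0.5000 - (2)·0.5000) / (12) = -1.5000
  x_2 = (-1 - (-3)·-1.5000 - (3)·-0.5000 - (1)·0.5000) / (9) = -0.5000
  x_3 = (-8 - (4)·-1.5000 - (1)·-0.5000 - (-2)·0.5000) / (10) = -0.0500
  x_4 = (6 - (4)·-1.5000 - (-3)·-0.5000 - (2)·-0.0500) / (12) = 0.8833
Iteration 2:
  x_1 = (-10 - (-3)·-0.5000 - (4)·-0.0500 - (2)·0.8833) / (12) = -1.0889
  x_2 = (-1 - (-3)·-1.0889 - (3)·-0.0500 - (1)·0.8833) / (9) = -0.5556
  x_3 = (-8 - (4)·-1.0889 - (1)·-0.5556 - (-2)·0.8833) / (10) = -0.1322
  x_4 = (6 - (4)·-1.0889 - (-3)·-0.5556 - (2)·-0.1322) / (12) = 0.7461

-1.0889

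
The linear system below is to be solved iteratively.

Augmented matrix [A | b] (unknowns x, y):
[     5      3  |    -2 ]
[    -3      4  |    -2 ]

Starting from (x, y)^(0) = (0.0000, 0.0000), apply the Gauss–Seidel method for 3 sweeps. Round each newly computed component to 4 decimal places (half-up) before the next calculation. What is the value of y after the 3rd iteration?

-0.6020

Iteration 1:
  x = (-2 - (3)·0.0000) / (5) = -0.4000
  y = (-2 - (-3)·-0.4000) / (4) = -0.8000
Iteration 2:
  x = (-2 - (3)·-0.8000) / (5) = 0.0800
  y = (-2 - (-3)·0.0800) / (4) = -0.4400
Iteration 3:
  x = (-2 - (3)·-0.4400) / (5) = -0.1360
  y = (-2 - (-3)·-0.1360) / (4) = -0.6020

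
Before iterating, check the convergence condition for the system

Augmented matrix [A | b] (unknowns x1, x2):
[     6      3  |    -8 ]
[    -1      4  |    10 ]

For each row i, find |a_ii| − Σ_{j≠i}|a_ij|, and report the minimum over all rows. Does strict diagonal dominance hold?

3

row 1: |6| − (3) = 3
row 2: |4| − (1) = 3
minimum over rows = 3 → strictly diagonally dominant (convergence guaranteed)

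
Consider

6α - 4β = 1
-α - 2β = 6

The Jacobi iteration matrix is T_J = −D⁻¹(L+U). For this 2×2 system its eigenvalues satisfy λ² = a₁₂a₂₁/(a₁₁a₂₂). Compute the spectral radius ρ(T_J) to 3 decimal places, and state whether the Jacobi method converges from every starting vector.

a₁₂a₂₁/(a₁₁a₂₂) = (-4)·(-1) / ((6)·(-2)) = -0.333333
ρ = √|-0.333333| = √0.333333 = 0.577
ρ < 1, so Jacobi converges

0.577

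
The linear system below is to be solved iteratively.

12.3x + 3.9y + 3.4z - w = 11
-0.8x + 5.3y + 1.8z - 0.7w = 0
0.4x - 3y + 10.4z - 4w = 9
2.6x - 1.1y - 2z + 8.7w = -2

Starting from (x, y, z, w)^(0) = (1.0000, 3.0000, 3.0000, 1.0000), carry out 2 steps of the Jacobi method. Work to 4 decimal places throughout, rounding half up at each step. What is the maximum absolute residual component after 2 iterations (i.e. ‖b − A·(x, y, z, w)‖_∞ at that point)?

Iteration 1:
  x = (11 - (3.9)·3.0000 - (3.4)·3.0000 - (-1)·1.0000) / (12.3) = -0.8049
  y = (0 - (-0.8)·1.0000 - (1.8)·3.0000 - (-0.7)·1.0000) / (5.3) = -0.7358
  z = (9 - (0.4)·1.0000 - (-3)·3.0000 - (-4)·1.0000) / (10.4) = 2.0769
  w = (-2 - (2.6)·1.0000 - (-1.1)·3.0000 - (-2)·3.0000) / (8.7) = 0.5402
Iteration 2:
  x = (11 - (3.9)·-0.7358 - (3.4)·2.0769 - (-1)·0.5402) / (12.3) = 0.5974
  y = (0 - (-0.8)·-0.8049 - (1.8)·2.0769 - (-0.7)·0.5402) / (5.3) = -0.7555
  z = (9 - (0.4)·-0.8049 - (-3)·-0.7358 - (-4)·0.5402) / (10.4) = 0.8919
  w = (-2 - (2.6)·-0.8049 - (-1.1)·-0.7358 - (-2)·2.0769) / (8.7) = 0.3951
Residual b − A·x = (3.9611, 3.1532, -1.2008, -6.0379); ∞-norm = 6.0379

6.0379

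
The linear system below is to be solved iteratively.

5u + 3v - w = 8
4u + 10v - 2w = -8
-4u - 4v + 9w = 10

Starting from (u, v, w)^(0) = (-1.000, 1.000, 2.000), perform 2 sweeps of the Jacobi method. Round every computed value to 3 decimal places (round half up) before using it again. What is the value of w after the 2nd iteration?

Iteration 1:
  u = (8 - (3)·1.000 - (-1)·2.000) / (5) = 1.400
  v = (-8 - (4)·-1.000 - (-2)·2.000) / (10) = 0.000
  w = (10 - (-4)·-1.000 - (-4)·1.000) / (9) = 1.111
Iteration 2:
  u = (8 - (3)·0.000 - (-1)·1.111) / (5) = 1.822
  v = (-8 - (4)·1.400 - (-2)·1.111) / (10) = -1.138
  w = (10 - (-4)·1.400 - (-4)·0.000) / (9) = 1.733

1.733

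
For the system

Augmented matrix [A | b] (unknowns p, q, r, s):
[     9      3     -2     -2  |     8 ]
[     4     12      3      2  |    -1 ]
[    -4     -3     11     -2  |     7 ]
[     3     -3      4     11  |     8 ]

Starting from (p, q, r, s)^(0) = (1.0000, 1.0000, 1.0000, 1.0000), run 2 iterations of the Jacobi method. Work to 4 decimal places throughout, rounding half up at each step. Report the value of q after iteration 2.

-0.8409

Iteration 1:
  p = (8 - (3)·1.0000 - (-2)·1.0000 - (-2)·1.0000) / (9) = 1.0000
  q = (-1 - (4)·1.0000 - (3)·1.0000 - (2)·1.0000) / (12) = -0.8333
  r = (7 - (-4)·1.0000 - (-3)·1.0000 - (-2)·1.0000) / (11) = 1.4545
  s = (8 - (3)·1.0000 - (-3)·1.0000 - (4)·1.0000) / (11) = 0.3636
Iteration 2:
  p = (8 - (3)·-0.8333 - (-2)·1.4545 - (-2)·0.3636) / (9) = 1.5707
  q = (-1 - (4)·1.0000 - (3)·1.4545 - (2)·0.3636) / (12) = -0.8409
  r = (7 - (-4)·1.0000 - (-3)·-0.8333 - (-2)·0.3636) / (11) = 0.8388
  s = (8 - (3)·1.0000 - (-3)·-0.8333 - (4)·1.4545) / (11) = -0.3016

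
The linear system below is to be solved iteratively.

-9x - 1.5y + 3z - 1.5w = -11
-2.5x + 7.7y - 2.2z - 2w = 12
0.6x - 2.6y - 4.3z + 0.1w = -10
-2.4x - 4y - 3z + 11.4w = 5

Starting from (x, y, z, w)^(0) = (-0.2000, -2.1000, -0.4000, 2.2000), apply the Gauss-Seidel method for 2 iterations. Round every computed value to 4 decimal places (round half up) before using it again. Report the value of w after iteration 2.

Iteration 1:
  x = (-11 - (-1.5)·-2.1000 - (3)·-0.4000 - (-1.5)·2.2000) / (-9) = 1.0722
  y = (12 - (-2.5)·1.0722 - (-2.2)·-0.4000 - (-2)·2.2000) / (7.7) = 2.3637
  z = (-10 - (0.6)·1.0722 - (-2.6)·2.3637 - (0.1)·2.2000) / (-4.3) = 1.0971
  w = (5 - (-2.4)·1.0722 - (-4)·2.3637 - (-3)·1.0971) / (11.4) = 1.7824
Iteration 2:
  x = (-11 - (-1.5)·2.3637 - (3)·1.0971 - (-1.5)·1.7824) / (-9) = 0.8969
  y = (12 - (-2.5)·0.8969 - (-2.2)·1.0971 - (-2)·1.7824) / (7.7) = 2.6261
  z = (-10 - (0.6)·0.8969 - (-2.6)·2.6261 - (0.1)·1.7824) / (-4.3) = 0.9043
  w = (5 - (-2.4)·0.8969 - (-4)·2.6261 - (-3)·0.9043) / (11.4) = 1.7868

1.7868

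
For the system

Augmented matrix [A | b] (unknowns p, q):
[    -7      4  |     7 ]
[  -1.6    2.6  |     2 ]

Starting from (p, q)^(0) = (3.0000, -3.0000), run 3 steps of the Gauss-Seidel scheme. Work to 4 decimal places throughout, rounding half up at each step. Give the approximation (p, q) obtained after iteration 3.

Iteration 1:
  p = (7 - (4)·-3.0000) / (-7) = -2.7143
  q = (2 - (-1.6)·-2.7143) / (2.6) = -0.9011
Iteration 2:
  p = (7 - (4)·-0.9011) / (-7) = -1.5149
  q = (2 - (-1.6)·-1.5149) / (2.6) = -0.1630
Iteration 3:
  p = (7 - (4)·-0.1630) / (-7) = -1.0931
  q = (2 - (-1.6)·-1.0931) / (2.6) = 0.0966

(-1.0931, 0.0966)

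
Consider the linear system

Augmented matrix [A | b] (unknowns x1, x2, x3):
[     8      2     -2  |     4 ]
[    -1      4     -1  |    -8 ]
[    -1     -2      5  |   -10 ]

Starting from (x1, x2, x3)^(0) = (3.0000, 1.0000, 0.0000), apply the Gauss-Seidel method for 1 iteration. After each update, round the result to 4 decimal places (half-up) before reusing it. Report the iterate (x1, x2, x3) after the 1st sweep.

Iteration 1:
  x1 = (4 - (2)·1.0000 - (-2)·0.0000) / (8) = 0.2500
  x2 = (-8 - (-1)·0.2500 - (-1)·0.0000) / (4) = -1.9375
  x3 = (-10 - (-1)·0.2500 - (-2)·-1.9375) / (5) = -2.7250

(0.2500, -1.9375, -2.7250)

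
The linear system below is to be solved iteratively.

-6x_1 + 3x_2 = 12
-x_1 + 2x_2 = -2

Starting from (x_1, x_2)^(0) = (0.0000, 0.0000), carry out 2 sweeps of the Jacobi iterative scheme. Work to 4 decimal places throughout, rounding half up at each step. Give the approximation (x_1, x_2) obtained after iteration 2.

(-2.5000, -2.0000)

Iteration 1:
  x_1 = (12 - (3)·0.0000) / (-6) = -2.0000
  x_2 = (-2 - (-1)·0.0000) / (2) = -1.0000
Iteration 2:
  x_1 = (12 - (3)·-1.0000) / (-6) = -2.5000
  x_2 = (-2 - (-1)·-2.0000) / (2) = -2.0000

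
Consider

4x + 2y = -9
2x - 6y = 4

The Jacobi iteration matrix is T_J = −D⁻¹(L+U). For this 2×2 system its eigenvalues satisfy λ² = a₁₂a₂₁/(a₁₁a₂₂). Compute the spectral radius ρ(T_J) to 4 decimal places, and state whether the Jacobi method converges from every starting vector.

0.4082

a₁₂a₂₁/(a₁₁a₂₂) = (2)·(2) / ((4)·(-6)) = -0.166667
ρ = √|-0.166667| = √0.166667 = 0.4082
ρ < 1, so Jacobi converges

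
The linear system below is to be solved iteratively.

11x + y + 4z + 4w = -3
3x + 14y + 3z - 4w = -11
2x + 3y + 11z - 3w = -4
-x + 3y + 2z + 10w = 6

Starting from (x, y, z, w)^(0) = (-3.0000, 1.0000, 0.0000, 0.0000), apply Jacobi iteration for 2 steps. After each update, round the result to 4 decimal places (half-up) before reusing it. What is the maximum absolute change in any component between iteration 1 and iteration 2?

Iteration 1:
  x = (-3 - (1)·1.0000 - (4)·0.0000 - (4)·0.0000) / (11) = -0.3636
  y = (-11 - (3)·-3.0000 - (3)·0.0000 - (-4)·0.0000) / (14) = -0.1429
  z = (-4 - (2)·-3.0000 - (3)·1.0000 - (-3)·0.0000) / (11) = -0.0909
  w = (6 - (-1)·-3.0000 - (3)·1.0000 - (2)·0.0000) / (10) = 0.0000
Iteration 2:
  x = (-3 - (1)·-0.1429 - (4)·-0.0909 - (4)·0.0000) / (11) = -0.2267
  y = (-11 - (3)·-0.3636 - (3)·-0.0909 - (-4)·0.0000) / (14) = -0.6883
  z = (-4 - (2)·-0.3636 - (3)·-0.1429 - (-3)·0.0000) / (11) = -0.2586
  w = (6 - (-1)·-0.3636 - (3)·-0.1429 - (2)·-0.0909) / (10) = 0.6247
Change: (0.1369, -0.5454, -0.1677, 0.6247) → max |·| = 0.6247

0.6247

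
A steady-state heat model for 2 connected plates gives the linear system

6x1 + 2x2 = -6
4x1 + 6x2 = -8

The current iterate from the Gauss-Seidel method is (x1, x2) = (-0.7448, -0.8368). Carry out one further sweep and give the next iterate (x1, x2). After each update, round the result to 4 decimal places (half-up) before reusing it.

One sweep:
  x1 = (-6 - (2)·-0.8368) / (6) = -0.7211
  x2 = (-8 - (4)·-0.7211) / (6) = -0.8526

(-0.7211, -0.8526)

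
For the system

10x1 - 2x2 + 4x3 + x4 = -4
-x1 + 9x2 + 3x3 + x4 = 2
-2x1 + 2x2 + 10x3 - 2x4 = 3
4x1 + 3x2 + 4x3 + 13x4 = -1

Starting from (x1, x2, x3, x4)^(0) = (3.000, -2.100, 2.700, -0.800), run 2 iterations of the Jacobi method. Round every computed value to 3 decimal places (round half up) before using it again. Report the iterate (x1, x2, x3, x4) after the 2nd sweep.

(-0.781, -0.217, -0.282, 0.185)

Iteration 1:
  x1 = (-4 - (-2)·-2.100 - (4)·2.700 - (1)·-0.800) / (10) = -1.820
  x2 = (2 - (-1)·3.000 - (3)·2.700 - (1)·-0.800) / (9) = -0.256
  x3 = (3 - (-2)·3.000 - (2)·-2.100 - (-2)·-0.800) / (10) = 1.160
  x4 = (-1 - (4)·3.000 - (3)·-2.100 - (4)·2.700) / (13) = -1.346
Iteration 2:
  x1 = (-4 - (-2)·-0.256 - (4)·1.160 - (1)·-1.346) / (10) = -0.781
  x2 = (2 - (-1)·-1.820 - (3)·1.160 - (1)·-1.346) / (9) = -0.217
  x3 = (3 - (-2)·-1.820 - (2)·-0.256 - (-2)·-1.346) / (10) = -0.282
  x4 = (-1 - (4)·-1.820 - (3)·-0.256 - (4)·1.160) / (13) = 0.185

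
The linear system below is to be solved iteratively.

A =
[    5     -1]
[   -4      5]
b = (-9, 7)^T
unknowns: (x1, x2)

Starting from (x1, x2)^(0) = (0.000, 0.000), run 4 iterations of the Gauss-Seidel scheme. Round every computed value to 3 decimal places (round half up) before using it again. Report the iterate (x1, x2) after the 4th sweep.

(-1.809, -0.047)

Iteration 1:
  x1 = (-9 - (-1)·0.000) / (5) = -1.800
  x2 = (7 - (-4)·-1.800) / (5) = -0.040
Iteration 2:
  x1 = (-9 - (-1)·-0.040) / (5) = -1.808
  x2 = (7 - (-4)·-1.808) / (5) = -0.046
Iteration 3:
  x1 = (-9 - (-1)·-0.046) / (5) = -1.809
  x2 = (7 - (-4)·-1.809) / (5) = -0.047
Iteration 4:
  x1 = (-9 - (-1)·-0.047) / (5) = -1.809
  x2 = (7 - (-4)·-1.809) / (5) = -0.047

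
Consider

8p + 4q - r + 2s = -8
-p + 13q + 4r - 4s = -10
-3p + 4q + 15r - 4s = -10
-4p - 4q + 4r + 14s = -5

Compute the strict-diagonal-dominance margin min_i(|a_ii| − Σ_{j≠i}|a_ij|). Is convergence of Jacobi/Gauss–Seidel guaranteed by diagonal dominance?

1

row 1: |8| − (4+1+2) = 1
row 2: |13| − (1+4+4) = 4
row 3: |15| − (3+4+4) = 4
row 4: |14| − (4+4+4) = 2
minimum over rows = 1 → strictly diagonally dominant (convergence guaranteed)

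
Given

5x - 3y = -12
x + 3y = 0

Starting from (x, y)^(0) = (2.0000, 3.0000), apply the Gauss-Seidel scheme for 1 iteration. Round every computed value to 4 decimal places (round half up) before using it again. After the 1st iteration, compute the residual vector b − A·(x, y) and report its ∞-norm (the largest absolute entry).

Iteration 1:
  x = (-12 - (-3)·3.0000) / (5) = -0.6000
  y = (0 - (1)·-0.6000) / (3) = 0.2000
Residual b − A·x = (-8.4000, 0.0000); ∞-norm = 8.4000

8.4000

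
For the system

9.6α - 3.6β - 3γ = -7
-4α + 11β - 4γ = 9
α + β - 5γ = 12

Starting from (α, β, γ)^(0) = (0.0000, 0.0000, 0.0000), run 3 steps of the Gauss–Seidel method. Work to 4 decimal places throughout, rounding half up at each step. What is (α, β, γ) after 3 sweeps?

(-1.7929, -0.8386, -2.9263)

Iteration 1:
  α = (-7 - (-3.6)·0.0000 - (-3)·0.0000) / (9.6) = -0.7292
  β = (9 - (-4)·-0.7292 - (-4)·0.0000) / (11) = 0.5530
  γ = (12 - (1)·-0.7292 - (1)·0.5530) / (-5) = -2.4352
Iteration 2:
  α = (-7 - (-3.6)·0.5530 - (-3)·-2.4352) / (9.6) = -1.2828
  β = (9 - (-4)·-1.2828 - (-4)·-2.4352) / (11) = -0.5338
  γ = (12 - (1)·-1.2828 - (1)·-0.5338) / (-5) = -2.7633
Iteration 3:
  α = (-7 - (-3.6)·-0.5338 - (-3)·-2.7633) / (9.6) = -1.7929
  β = (9 - (-4)·-1.7929 - (-4)·-2.7633) / (11) = -0.8386
  γ = (12 - (1)·-1.7929 - (1)·-0.8386) / (-5) = -2.9263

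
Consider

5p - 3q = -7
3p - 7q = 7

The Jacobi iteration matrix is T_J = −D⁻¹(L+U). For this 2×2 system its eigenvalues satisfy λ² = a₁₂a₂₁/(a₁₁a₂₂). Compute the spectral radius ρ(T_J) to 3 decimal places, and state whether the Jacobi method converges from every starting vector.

0.507

a₁₂a₂₁/(a₁₁a₂₂) = (-3)·(3) / ((5)·(-7)) = 0.257143
ρ = √|0.257143| = √0.257143 = 0.507
ρ < 1, so Jacobi converges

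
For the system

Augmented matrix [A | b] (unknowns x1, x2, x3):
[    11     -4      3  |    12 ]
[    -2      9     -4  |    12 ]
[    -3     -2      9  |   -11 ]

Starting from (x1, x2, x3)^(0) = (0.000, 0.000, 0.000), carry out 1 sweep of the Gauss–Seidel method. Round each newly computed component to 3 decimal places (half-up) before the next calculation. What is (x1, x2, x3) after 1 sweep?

(1.091, 1.576, -0.508)

Iteration 1:
  x1 = (12 - (-4)·0.000 - (3)·0.000) / (11) = 1.091
  x2 = (12 - (-2)·1.091 - (-4)·0.000) / (9) = 1.576
  x3 = (-11 - (-3)·1.091 - (-2)·1.576) / (9) = -0.508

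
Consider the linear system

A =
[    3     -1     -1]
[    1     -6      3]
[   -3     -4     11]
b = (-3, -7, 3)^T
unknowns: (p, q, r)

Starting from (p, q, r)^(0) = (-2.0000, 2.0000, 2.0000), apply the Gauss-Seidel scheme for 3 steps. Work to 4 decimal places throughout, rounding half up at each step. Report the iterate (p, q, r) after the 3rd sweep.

Iteration 1:
  p = (-3 - (-1)·2.0000 - (-1)·2.0000) / (3) = 0.3333
  q = (-7 - (1)·0.3333 - (3)·2.0000) / (-6) = 2.2222
  r = (3 - (-3)·0.3333 - (-4)·2.2222) / (11) = 1.1717
Iteration 2:
  p = (-3 - (-1)·2.2222 - (-1)·1.1717) / (3) = 0.1313
  q = (-7 - (1)·0.1313 - (3)·1.1717) / (-6) = 1.7744
  r = (3 - (-3)·0.1313 - (-4)·1.7744) / (11) = 0.9538
Iteration 3:
  p = (-3 - (-1)·1.7744 - (-1)·0.9538) / (3) = -0.0906
  q = (-7 - (1)·-0.0906 - (3)·0.9538) / (-6) = 1.6285
  r = (3 - (-3)·-0.0906 - (-4)·1.6285) / (11) = 0.8402

(-0.0906, 1.6285, 0.8402)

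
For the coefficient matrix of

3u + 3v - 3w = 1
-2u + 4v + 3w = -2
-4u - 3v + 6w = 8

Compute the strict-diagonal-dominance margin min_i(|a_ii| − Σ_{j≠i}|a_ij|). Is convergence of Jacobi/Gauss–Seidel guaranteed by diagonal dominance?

-3

row 1: |3| − (3+3) = -3
row 2: |4| − (2+3) = -1
row 3: |6| − (4+3) = -1
minimum over rows = -3 → not strictly diagonally dominant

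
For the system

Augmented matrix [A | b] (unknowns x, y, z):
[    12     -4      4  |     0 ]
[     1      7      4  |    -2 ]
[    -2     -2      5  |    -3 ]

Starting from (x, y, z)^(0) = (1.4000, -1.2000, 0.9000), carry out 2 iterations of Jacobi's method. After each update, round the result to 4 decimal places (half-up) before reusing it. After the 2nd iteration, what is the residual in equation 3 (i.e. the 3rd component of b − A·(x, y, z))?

3.3028

Iteration 1:
  x = (0 - (-4)·-1.2000 - (4)·0.9000) / (12) = -0.7000
  y = (-2 - (1)·1.4000 - (4)·0.9000) / (7) = -1.0000
  z = (-3 - (-2)·1.4000 - (-2)·-1.2000) / (5) = -0.5200
Iteration 2:
  x = (0 - (-4)·-1.0000 - (4)·-0.5200) / (12) = -0.1600
  y = (-2 - (1)·-0.7000 - (4)·-0.5200) / (7) = 0.1114
  z = (-3 - (-2)·-0.7000 - (-2)·-1.0000) / (5) = -1.2800
Residual b − A·x = (7.4856, 2.5002, 3.3028)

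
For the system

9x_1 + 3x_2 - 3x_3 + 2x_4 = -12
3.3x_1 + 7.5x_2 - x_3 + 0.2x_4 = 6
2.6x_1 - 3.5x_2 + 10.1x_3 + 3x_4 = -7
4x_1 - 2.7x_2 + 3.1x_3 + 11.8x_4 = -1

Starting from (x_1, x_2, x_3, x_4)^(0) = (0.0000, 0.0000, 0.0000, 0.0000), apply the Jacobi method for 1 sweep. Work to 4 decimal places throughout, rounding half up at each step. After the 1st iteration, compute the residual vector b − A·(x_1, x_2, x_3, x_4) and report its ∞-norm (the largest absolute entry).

Iteration 1:
  x_1 = (-12 - (3)·0.0000 - (-3)·0.0000 - (2)·0.0000) / (9) = -1.3333
  x_2 = (6 - (3.3)·0.0000 - (-1)·0.0000 - (0.2)·0.0000) / (7.5) = 0.8000
  x_3 = (-7 - (2.6)·0.0000 - (-3.5)·0.0000 - (3)·0.0000) / (10.1) = -0.6931
  x_4 = (-1 - (4)·0.0000 - (-2.7)·0.0000 - (3.1)·0.0000) / (11.8) = -0.0847
Residual b − A·x = (-4.3102, 3.7237, 6.5210, 9.6413); ∞-norm = 9.6413

9.6413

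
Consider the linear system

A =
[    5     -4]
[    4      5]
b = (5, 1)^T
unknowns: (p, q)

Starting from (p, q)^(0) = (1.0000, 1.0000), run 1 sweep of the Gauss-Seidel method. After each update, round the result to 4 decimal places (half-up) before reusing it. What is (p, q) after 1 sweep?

Iteration 1:
  p = (5 - (-4)·1.0000) / (5) = 1.8000
  q = (1 - (4)·1.8000) / (5) = -1.2400

(1.8000, -1.2400)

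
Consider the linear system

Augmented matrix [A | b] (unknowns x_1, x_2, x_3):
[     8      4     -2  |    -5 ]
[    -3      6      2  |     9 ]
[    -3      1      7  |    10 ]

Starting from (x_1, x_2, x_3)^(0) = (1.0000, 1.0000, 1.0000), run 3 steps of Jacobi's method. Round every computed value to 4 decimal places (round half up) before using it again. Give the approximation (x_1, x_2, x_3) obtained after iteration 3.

Iteration 1:
  x_1 = (-5 - (4)·1.0000 - (-2)·1.0000) / (8) = -0.8750
  x_2 = (9 - (-3)·1.0000 - (2)·1.0000) / (6) = 1.6667
  x_3 = (10 - (-3)·1.0000 - (1)·1.0000) / (7) = 1.7143
Iteration 2:
  x_1 = (-5 - (4)·1.6667 - (-2)·1.7143) / (8) = -1.0298
  x_2 = (9 - (-3)·-0.8750 - (2)·1.7143) / (6) = 0.4911
  x_3 = (10 - (-3)·-0.8750 - (1)·1.6667) / (7) = 0.8155
Iteration 3:
  x_1 = (-5 - (4)·0.4911 - (-2)·0.8155) / (8) = -0.6667
  x_2 = (9 - (-3)·-1.0298 - (2)·0.8155) / (6) = 0.7133
  x_3 = (10 - (-3)·-1.0298 - (1)·0.4911) / (7) = 0.9171

(-0.6667, 0.7133, 0.9171)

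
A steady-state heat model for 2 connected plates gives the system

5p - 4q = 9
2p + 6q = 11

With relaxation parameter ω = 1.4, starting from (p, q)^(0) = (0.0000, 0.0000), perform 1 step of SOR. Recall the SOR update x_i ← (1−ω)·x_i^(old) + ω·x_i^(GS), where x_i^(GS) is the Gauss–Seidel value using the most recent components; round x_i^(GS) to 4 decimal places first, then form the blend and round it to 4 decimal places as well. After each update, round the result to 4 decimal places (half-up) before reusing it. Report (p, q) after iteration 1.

(2.5200, 1.3906)

Iteration 1:
  p: GS value = (9 - (-4)·0.0000) / (5) = 1.8000;  p ← (1−ω)·0.0000 + ω·1.8000 = 2.5200
  q: GS value = (11 - (2)·2.5200) / (6) = 0.9933;  q ← (1−ω)·0.0000 + ω·0.9933 = 1.3906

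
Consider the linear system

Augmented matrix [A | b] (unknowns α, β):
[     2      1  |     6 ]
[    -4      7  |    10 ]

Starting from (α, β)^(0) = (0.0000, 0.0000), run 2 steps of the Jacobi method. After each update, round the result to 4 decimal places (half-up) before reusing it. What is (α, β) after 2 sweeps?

(2.2857, 3.1429)

Iteration 1:
  α = (6 - (1)·0.0000) / (2) = 3.0000
  β = (10 - (-4)·0.0000) / (7) = 1.4286
Iteration 2:
  α = (6 - (1)·1.4286) / (2) = 2.2857
  β = (10 - (-4)·3.0000) / (7) = 3.1429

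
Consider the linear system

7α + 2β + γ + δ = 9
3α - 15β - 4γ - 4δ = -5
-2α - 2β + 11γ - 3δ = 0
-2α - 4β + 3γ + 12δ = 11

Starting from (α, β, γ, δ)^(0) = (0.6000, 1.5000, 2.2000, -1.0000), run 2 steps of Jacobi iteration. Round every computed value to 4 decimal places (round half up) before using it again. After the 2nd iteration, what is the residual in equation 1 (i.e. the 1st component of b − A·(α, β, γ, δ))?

-0.4852

Iteration 1:
  α = (9 - (2)·1.5000 - (1)·2.2000 - (1)·-1.0000) / (7) = 0.6857
  β = (-5 - (3)·0.6000 - (-4)·2.2000 - (-4)·-1.0000) / (-15) = 0.1333
  γ = (0 - (-2)·0.6000 - (-2)·1.5000 - (-3)·-1.0000) / (11) = 0.1091
  δ = (11 - (-2)·0.6000 - (-4)·1.5000 - (3)·2.2000) / (12) = 0.9667
Iteration 2:
  α = (9 - (2)·0.1333 - (1)·0.1091 - (1)·0.9667) / (7) = 1.0939
  β = (-5 - (3)·0.6857 - (-4)·0.1091 - (-4)·0.9667) / (-15) = 0.1836
  γ = (0 - (-2)·0.6857 - (-2)·0.1333 - (-3)·0.9667) / (11) = 0.4126
  δ = (11 - (-2)·0.6857 - (-4)·0.1333 - (3)·0.1091) / (12) = 1.0481
Residual b − A·x = (-0.4852, 0.3151, 1.1607, 0.1072)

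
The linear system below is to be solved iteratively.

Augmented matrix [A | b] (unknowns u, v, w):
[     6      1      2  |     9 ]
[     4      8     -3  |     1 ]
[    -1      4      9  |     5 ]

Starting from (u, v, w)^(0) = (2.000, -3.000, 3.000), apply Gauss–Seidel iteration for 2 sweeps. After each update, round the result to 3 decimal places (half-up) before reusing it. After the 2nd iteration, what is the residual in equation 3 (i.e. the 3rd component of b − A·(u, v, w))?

-0.002

Iteration 1:
  u = (9 - (1)·-3.000 - (2)·3.000) / (6) = 1.000
  v = (1 - (4)·1.000 - (-3)·3.000) / (8) = 0.750
  w = (5 - (-1)·1.000 - (4)·0.750) / (9) = 0.333
Iteration 2:
  u = (9 - (1)·0.750 - (2)·0.333) / (6) = 1.264
  v = (1 - (4)·1.264 - (-3)·0.333) / (8) = -0.382
  w = (5 - (-1)·1.264 - (4)·-0.382) / (9) = 0.866
Residual b − A·x = (0.066, 1.598, -0.002)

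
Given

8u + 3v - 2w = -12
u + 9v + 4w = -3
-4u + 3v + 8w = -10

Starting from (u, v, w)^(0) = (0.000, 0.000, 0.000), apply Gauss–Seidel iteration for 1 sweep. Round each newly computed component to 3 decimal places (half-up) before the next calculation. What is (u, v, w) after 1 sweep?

(-1.500, -0.167, -1.937)

Iteration 1:
  u = (-12 - (3)·0.000 - (-2)·0.000) / (8) = -1.500
  v = (-3 - (1)·-1.500 - (4)·0.000) / (9) = -0.167
  w = (-10 - (-4)·-1.500 - (3)·-0.167) / (8) = -1.937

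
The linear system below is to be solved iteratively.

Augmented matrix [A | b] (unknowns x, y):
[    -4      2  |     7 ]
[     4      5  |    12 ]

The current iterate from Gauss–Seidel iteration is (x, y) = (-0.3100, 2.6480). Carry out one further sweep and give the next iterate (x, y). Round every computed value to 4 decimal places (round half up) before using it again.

One sweep:
  x = (7 - (2)·2.6480) / (-4) = -0.4260
  y = (12 - (4)·-0.4260) / (5) = 2.7408

(-0.4260, 2.7408)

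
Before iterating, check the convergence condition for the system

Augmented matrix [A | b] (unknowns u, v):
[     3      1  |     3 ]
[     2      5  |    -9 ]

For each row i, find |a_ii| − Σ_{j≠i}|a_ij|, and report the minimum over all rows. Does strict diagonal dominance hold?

row 1: |3| − (1) = 2
row 2: |5| − (2) = 3
minimum over rows = 2 → strictly diagonally dominant (convergence guaranteed)

2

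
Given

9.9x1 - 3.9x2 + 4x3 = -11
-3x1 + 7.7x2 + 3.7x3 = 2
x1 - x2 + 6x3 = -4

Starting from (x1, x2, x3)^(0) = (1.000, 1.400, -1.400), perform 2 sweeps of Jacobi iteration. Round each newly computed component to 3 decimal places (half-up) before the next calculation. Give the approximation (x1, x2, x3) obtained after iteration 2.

Iteration 1:
  x1 = (-11 - (-3.9)·1.400 - (4)·-1.400) / (9.9) = 0.006
  x2 = (2 - (-3)·1.000 - (3.7)·-1.400) / (7.7) = 1.322
  x3 = (-4 - (1)·1.000 - (-1)·1.400) / (6) = -0.600
Iteration 2:
  x1 = (-11 - (-3.9)·1.322 - (4)·-0.600) / (9.9) = -0.348
  x2 = (2 - (-3)·0.006 - (3.7)·-0.600) / (7.7) = 0.550
  x3 = (-4 - (1)·0.006 - (-1)·1.322) / (6) = -0.447

(-0.348, 0.550, -0.447)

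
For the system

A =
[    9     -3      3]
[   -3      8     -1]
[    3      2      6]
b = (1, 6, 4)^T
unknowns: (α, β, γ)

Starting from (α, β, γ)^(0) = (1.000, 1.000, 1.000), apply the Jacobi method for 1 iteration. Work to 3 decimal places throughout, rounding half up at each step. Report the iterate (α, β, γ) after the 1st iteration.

Iteration 1:
  α = (1 - (-3)·1.000 - (3)·1.000) / (9) = 0.111
  β = (6 - (-3)·1.000 - (-1)·1.000) / (8) = 1.250
  γ = (4 - (3)·1.000 - (2)·1.000) / (6) = -0.167

(0.111, 1.250, -0.167)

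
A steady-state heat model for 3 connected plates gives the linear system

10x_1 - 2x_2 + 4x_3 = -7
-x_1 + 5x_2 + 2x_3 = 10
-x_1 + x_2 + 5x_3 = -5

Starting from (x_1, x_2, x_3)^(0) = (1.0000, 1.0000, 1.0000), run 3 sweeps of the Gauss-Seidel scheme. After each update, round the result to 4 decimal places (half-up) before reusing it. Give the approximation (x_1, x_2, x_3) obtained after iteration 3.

(0.4199, 2.6800, -1.4520)

Iteration 1:
  x_1 = (-7 - (-2)·1.0000 - (4)·1.0000) / (10) = -0.9000
  x_2 = (10 - (-1)·-0.9000 - (2)·1.0000) / (5) = 1.4200
  x_3 = (-5 - (-1)·-0.9000 - (1)·1.4200) / (5) = -1.4640
Iteration 2:
  x_1 = (-7 - (-2)·1.4200 - (4)·-1.4640) / (10) = 0.1696
  x_2 = (10 - (-1)·0.1696 - (2)·-1.4640) / (5) = 2.6195
  x_3 = (-5 - (-1)·0.1696 - (1)·2.6195) / (5) = -1.4900
Iteration 3:
  x_1 = (-7 - (-2)·2.6195 - (4)·-1.4900) / (10) = 0.4199
  x_2 = (10 - (-1)·0.4199 - (2)·-1.4900) / (5) = 2.6800
  x_3 = (-5 - (-1)·0.4199 - (1)·2.6800) / (5) = -1.4520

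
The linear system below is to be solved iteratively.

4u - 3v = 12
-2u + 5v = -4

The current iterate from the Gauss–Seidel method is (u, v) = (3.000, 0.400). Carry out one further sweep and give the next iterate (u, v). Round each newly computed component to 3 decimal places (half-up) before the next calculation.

(3.300, 0.520)

One sweep:
  u = (12 - (-3)·0.400) / (4) = 3.300
  v = (-4 - (-2)·3.300) / (5) = 0.520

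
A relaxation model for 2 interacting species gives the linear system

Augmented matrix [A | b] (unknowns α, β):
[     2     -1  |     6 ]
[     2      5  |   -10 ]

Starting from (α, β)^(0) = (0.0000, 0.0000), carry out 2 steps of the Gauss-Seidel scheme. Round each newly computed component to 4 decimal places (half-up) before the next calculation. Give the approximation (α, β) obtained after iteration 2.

(1.4000, -2.5600)

Iteration 1:
  α = (6 - (-1)·0.0000) / (2) = 3.0000
  β = (-10 - (2)·3.0000) / (5) = -3.2000
Iteration 2:
  α = (6 - (-1)·-3.2000) / (2) = 1.4000
  β = (-10 - (2)·1.4000) / (5) = -2.5600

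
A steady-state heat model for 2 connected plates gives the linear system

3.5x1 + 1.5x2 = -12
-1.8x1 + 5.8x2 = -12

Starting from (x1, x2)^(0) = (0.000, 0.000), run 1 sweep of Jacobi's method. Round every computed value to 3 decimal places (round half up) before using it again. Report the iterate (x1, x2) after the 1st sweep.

(-3.429, -2.069)

Iteration 1:
  x1 = (-12 - (1.5)·0.000) / (3.5) = -3.429
  x2 = (-12 - (-1.8)·0.000) / (5.8) = -2.069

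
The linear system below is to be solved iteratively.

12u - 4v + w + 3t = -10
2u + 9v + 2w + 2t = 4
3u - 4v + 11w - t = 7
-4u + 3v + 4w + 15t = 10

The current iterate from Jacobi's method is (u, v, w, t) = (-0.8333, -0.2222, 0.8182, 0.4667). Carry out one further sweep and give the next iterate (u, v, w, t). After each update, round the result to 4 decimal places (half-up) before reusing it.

(-1.0923, 0.3441, 0.8253, 0.2707)

One sweep:
  u = (-10 - (-4)·-0.2222 - (1)·0.8182 - (3)·0.4667) / (12) = -1.0923
  v = (4 - (2)·-0.8333 - (2)·0.8182 - (2)·0.4667) / (9) = 0.3441
  w = (7 - (3)·-0.8333 - (-4)·-0.2222 - (-1)·0.4667) / (11) = 0.8253
  t = (10 - (-4)·-0.8333 - (3)·-0.2222 - (4)·0.8182) / (15) = 0.2707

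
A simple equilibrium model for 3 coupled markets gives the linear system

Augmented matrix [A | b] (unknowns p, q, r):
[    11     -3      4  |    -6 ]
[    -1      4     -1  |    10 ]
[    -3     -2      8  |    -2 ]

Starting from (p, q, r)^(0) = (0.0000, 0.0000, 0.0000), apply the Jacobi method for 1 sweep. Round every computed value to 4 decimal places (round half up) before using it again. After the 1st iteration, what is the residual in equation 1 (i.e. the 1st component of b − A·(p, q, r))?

8.5005

Iteration 1:
  p = (-6 - (-3)·0.0000 - (4)·0.0000) / (11) = -0.5455
  q = (10 - (-1)·0.0000 - (-1)·0.0000) / (4) = 2.5000
  r = (-2 - (-3)·0.0000 - (-2)·0.0000) / (8) = -0.2500
Residual b − A·x = (8.5005, -0.7955, 3.3635)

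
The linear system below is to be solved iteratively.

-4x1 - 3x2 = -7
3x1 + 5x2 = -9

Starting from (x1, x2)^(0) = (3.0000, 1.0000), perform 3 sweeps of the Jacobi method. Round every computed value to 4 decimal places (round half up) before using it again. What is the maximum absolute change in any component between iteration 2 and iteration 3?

2.0700

Iteration 1:
  x1 = (-7 - (-3)·1.0000) / (-4) = 1.0000
  x2 = (-9 - (3)·3.0000) / (5) = -3.6000
Iteration 2:
  x1 = (-7 - (-3)·-3.6000) / (-4) = 4.4500
  x2 = (-9 - (3)·1.0000) / (5) = -2.4000
Iteration 3:
  x1 = (-7 - (-3)·-2.4000) / (-4) = 3.5500
  x2 = (-9 - (3)·4.4500) / (5) = -4.4700
Change: (-0.9000, -2.0700) → max |·| = 2.0700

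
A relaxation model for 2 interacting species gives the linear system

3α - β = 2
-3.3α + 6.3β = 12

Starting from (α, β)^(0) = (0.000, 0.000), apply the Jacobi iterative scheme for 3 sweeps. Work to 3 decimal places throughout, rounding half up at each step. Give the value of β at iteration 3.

Iteration 1:
  α = (2 - (-1)·0.000) / (3) = 0.667
  β = (12 - (-3.3)·0.000) / (6.3) = 1.905
Iteration 2:
  α = (2 - (-1)·1.905) / (3) = 1.302
  β = (12 - (-3.3)·0.667) / (6.3) = 2.254
Iteration 3:
  α = (2 - (-1)·2.254) / (3) = 1.418
  β = (12 - (-3.3)·1.302) / (6.3) = 2.587

2.587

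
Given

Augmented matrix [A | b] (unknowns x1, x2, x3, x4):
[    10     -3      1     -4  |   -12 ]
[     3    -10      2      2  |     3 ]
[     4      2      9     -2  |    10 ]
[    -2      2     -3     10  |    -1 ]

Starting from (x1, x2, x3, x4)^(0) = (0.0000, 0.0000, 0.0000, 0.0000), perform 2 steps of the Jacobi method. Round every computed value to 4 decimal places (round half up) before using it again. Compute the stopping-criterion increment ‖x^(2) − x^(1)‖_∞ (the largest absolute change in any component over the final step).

0.5778

Iteration 1:
  x1 = (-12 - (-3)·0.0000 - (1)·0.0000 - (-4)·0.0000) / (10) = -1.2000
  x2 = (3 - (3)·0.0000 - (2)·0.0000 - (2)·0.0000) / (-10) = -0.3000
  x3 = (10 - (4)·0.0000 - (2)·0.0000 - (-2)·0.0000) / (9) = 1.1111
  x4 = (-1 - (-2)·0.0000 - (2)·0.0000 - (-3)·0.0000) / (10) = -0.1000
Iteration 2:
  x1 = (-12 - (-3)·-0.3000 - (1)·1.1111 - (-4)·-0.1000) / (10) = -1.4411
  x2 = (3 - (3)·-1.2000 - (2)·1.1111 - (2)·-0.1000) / (-10) = -0.4578
  x3 = (10 - (4)·-1.2000 - (2)·-0.3000 - (-2)·-0.1000) / (9) = 1.6889
  x4 = (-1 - (-2)·-1.2000 - (2)·-0.3000 - (-3)·1.1111) / (10) = 0.0533
Change: (-0.2411, -0.1578, 0.5778, 0.1533) → max |·| = 0.5778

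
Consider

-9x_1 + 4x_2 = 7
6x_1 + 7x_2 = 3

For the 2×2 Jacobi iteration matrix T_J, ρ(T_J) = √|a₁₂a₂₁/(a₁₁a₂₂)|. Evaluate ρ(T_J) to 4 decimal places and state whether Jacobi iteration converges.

0.6172

a₁₂a₂₁/(a₁₁a₂₂) = (4)·(6) / ((-9)·(7)) = -0.380952
ρ = √|-0.380952| = √0.380952 = 0.6172
ρ < 1, so Jacobi converges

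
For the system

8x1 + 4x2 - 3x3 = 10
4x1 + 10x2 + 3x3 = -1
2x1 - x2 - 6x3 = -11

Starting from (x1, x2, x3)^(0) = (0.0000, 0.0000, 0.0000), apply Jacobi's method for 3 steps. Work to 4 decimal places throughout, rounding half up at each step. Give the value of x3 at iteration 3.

2.6875

Iteration 1:
  x1 = (10 - (4)·0.0000 - (-3)·0.0000) / (8) = 1.2500
  x2 = (-1 - (4)·0.0000 - (3)·0.0000) / (10) = -0.1000
  x3 = (-11 - (2)·0.0000 - (-1)·0.0000) / (-6) = 1.8333
Iteration 2:
  x1 = (10 - (4)·-0.1000 - (-3)·1.8333) / (8) = 1.9875
  x2 = (-1 - (4)·1.2500 - (3)·1.8333) / (10) = -1.1500
  x3 = (-11 - (2)·1.2500 - (-1)·-0.1000) / (-6) = 2.2667
Iteration 3:
  x1 = (10 - (4)·-1.1500 - (-3)·2.2667) / (8) = 2.6750
  x2 = (-1 - (4)·1.9875 - (3)·2.2667) / (10) = -1.5750
  x3 = (-11 - (2)·1.9875 - (-1)·-1.1500) / (-6) = 2.6875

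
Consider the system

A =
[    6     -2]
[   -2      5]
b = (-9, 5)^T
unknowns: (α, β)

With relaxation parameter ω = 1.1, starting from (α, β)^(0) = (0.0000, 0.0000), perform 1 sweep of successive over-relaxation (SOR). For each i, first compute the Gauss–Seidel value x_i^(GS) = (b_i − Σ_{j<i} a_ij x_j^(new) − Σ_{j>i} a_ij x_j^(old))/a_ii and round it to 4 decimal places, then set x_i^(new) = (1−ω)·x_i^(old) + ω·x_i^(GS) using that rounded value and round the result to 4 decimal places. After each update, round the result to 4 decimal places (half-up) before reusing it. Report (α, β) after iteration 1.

(-1.6500, 0.3740)

Iteration 1:
  α: GS value = (-9 - (-2)·0.0000) / (6) = -1.5000;  α ← (1−ω)·0.0000 + ω·-1.5000 = -1.6500
  β: GS value = (5 - (-2)·-1.6500) / (5) = 0.3400;  β ← (1−ω)·0.0000 + ω·0.3400 = 0.3740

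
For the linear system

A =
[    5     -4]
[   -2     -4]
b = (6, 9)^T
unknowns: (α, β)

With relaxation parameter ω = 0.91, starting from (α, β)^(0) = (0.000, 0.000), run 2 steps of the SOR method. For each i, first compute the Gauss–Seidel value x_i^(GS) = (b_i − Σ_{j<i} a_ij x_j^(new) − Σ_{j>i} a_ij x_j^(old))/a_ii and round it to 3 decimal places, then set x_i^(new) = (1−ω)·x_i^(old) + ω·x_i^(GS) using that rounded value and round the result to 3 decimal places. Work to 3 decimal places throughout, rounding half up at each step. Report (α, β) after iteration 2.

(-0.662, -1.975)

Iteration 1:
  α: GS value = (6 - (-4)·0.000) / (5) = 1.200;  α ← (1−ω)·0.000 + ω·1.200 = 1.092
  β: GS value = (9 - (-2)·1.092) / (-4) = -2.796;  β ← (1−ω)·0.000 + ω·-2.796 = -2.544
Iteration 2:
  α: GS value = (6 - (-4)·-2.544) / (5) = -0.835;  α ← (1−ω)·1.092 + ω·-0.835 = -0.662
  β: GS value = (9 - (-2)·-0.662) / (-4) = -1.919;  β ← (1−ω)·-2.544 + ω·-1.919 = -1.975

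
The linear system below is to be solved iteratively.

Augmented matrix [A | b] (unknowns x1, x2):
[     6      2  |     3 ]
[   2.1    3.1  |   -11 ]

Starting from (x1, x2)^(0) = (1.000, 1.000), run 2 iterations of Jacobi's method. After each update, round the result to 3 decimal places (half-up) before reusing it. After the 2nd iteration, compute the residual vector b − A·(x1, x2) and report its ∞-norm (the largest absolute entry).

Iteration 1:
  x1 = (3 - (2)·1.000) / (6) = 0.167
  x2 = (-11 - (2.1)·1.000) / (3.1) = -4.226
Iteration 2:
  x1 = (3 - (2)·-4.226) / (6) = 1.909
  x2 = (-11 - (2.1)·0.167) / (3.1) = -3.662
Residual b − A·x = (-1.130, -3.657); ∞-norm = 3.657

3.657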